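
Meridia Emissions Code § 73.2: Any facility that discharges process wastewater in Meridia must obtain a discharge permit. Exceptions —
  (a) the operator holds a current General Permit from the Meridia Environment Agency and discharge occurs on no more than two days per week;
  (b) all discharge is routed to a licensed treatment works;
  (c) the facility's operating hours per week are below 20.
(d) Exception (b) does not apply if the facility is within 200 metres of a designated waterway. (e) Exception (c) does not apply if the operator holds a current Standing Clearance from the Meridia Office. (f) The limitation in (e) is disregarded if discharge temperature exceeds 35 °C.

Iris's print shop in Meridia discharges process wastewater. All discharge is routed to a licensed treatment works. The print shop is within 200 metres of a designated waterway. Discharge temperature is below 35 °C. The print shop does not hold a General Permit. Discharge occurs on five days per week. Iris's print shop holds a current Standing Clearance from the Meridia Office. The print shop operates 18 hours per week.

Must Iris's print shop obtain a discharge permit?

Yes — Iris's print shop must obtain a discharge permit.

Exception (a) fails — no General Permit is held.
Exception (b) is satisfied on its face — discharge is routed to a licensed treatment works. But: (d) operates — the print shop is within 200 m of a designated waterway. Exception (b) does not apply.
All of (c)'s requirements are met (the facility's operating hours per week are 18, below the 20 limit). However, paragraphs (e)–(f) must be considered: (e) is engaged — a current Standing Clearance is held. (f), which would lift (e), is not engaged — discharge temperature is below 35 °C. Exception (c) does not apply.
Every exception is unavailable, so the rule governs.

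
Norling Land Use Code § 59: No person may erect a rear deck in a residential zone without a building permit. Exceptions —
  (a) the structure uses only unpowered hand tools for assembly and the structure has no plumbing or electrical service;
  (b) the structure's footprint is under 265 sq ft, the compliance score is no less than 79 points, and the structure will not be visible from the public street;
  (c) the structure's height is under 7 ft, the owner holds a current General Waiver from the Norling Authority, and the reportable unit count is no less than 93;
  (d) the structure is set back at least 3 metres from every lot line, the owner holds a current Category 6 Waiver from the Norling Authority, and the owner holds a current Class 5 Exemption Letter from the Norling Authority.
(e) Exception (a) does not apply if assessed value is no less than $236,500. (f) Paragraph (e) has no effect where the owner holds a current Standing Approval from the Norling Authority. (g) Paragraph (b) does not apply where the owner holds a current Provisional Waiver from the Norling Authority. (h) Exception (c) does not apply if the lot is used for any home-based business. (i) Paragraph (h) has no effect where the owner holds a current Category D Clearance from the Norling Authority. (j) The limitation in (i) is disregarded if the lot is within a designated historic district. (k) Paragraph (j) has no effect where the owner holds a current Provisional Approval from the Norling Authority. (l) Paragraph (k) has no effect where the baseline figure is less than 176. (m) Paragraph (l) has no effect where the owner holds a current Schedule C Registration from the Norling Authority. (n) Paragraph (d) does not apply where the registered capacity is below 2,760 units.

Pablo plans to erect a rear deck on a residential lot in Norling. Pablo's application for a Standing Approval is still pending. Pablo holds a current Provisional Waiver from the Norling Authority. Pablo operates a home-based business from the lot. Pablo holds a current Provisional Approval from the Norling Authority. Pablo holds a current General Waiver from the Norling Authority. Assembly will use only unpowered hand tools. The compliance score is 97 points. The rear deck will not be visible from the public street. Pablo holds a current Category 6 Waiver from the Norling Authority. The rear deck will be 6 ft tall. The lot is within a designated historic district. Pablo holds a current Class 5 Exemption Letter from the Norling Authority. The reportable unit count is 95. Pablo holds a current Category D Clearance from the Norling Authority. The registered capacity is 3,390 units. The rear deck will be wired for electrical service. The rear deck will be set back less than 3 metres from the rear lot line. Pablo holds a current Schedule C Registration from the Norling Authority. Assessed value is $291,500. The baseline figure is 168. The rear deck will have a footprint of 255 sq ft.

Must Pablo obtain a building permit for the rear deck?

No — exception (c) applies; Pablo does not need a building permit.

Exception (a) fails — electrical service is planned.
All of (b)'s requirements are met (the structure's footprint is 255 sq ft, under the 265 sq ft limit; the compliance score is 97 points, meeting the 79 points threshold; the structure will not be visible from the street). But applying paragraph (g): (g) is triggered — a current Provisional Waiver is held. (b) is therefore removed.
All of (c)'s requirements are met (the structure's height is 6 ft, under the 7 ft limit; a current General Waiver is held; the reportable unit count is 95, meeting the 93 threshold). Considering the limiting provisions: (h) applies (a home-based business operates on the lot), but is itself disapplied by (i): (i) applies — a current Category D Clearance is held. (j) operates (the lot is in a historic district), but is set aside by (k): (k) operates against (j): a current Provisional Approval is held. (l) would limit (k) — the baseline figure is 168, less than the 176 limit — but (m) sets (l) aside: (m) operates against (l): a current Schedule C Registration is held. So (c) applies.
Exception (d) requires that the structure is set back at least 3 metres from every lot line; but the rear setback is under 3 m, so (d) is unavailable.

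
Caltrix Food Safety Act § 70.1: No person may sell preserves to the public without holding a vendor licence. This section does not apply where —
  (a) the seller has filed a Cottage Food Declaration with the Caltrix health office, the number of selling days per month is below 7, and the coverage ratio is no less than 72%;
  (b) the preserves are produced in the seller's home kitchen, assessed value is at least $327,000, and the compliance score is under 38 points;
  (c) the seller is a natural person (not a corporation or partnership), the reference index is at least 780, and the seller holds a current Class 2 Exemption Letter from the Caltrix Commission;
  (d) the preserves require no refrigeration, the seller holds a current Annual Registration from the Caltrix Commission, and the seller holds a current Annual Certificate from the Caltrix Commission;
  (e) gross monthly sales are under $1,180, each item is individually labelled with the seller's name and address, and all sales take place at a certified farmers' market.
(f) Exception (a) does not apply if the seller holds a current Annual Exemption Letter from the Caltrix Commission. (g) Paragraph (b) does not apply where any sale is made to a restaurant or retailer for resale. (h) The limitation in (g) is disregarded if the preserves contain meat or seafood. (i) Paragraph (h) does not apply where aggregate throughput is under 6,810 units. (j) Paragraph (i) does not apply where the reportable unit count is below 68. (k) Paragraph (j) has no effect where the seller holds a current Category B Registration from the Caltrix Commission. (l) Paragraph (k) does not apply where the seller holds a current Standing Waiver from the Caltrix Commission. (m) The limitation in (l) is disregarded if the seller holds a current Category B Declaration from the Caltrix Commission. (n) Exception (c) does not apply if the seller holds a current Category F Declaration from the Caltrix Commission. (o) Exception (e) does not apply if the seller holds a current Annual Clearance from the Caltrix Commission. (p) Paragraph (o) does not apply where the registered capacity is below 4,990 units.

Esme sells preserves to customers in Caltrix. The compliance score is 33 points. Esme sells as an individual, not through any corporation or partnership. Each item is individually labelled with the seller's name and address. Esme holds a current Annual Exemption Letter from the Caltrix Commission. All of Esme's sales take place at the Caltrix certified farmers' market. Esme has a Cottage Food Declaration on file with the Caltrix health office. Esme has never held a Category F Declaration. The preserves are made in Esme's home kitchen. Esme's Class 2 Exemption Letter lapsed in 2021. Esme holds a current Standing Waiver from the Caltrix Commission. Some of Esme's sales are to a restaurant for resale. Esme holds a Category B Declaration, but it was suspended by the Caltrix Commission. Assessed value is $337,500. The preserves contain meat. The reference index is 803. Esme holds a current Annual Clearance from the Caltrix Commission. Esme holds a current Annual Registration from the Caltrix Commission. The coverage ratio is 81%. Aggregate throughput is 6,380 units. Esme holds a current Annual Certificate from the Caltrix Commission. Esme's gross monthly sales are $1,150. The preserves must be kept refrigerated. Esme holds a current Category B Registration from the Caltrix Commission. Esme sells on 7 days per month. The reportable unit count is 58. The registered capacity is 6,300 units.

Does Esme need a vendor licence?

Exception (a) does not apply: the number of selling days per month is 7, not below 7.
All of (b)'s requirements are met (the preserves are home-kitchen produced; assessed value is $337,500, meeting the $327,000 threshold; the compliance score is 33 points, under the 38 points limit). Applying paragraphs (g)–(m): (g) would limit (b) — some sales are to a restaurant for resale — but (h) sets (g) aside: (h) operates against (g): the preserves contain meat. (i) is triggered (aggregate throughput is 6,380 units, under the 6,810 units limit), but is displaced by (j): (j) operates against (i): the reportable unit count is 58, below the 68 limit. (k) would limit (j) — a current Category B Registration is held — but (l) sets (k) aside: (l) applies — a current Standing Waiver is held. (m), which would lift (l), is inapplicable — there is no Category B Declaration in force. So (b) applies.
Exception (c) requires that the seller holds a current Class 2 Exemption Letter from the Caltrix Commission; but the Class 2 Exemption Letter is not current, so (c) is unavailable.
Exception (d) does not apply: the preserves require refrigeration.
Exception (e)'s conditions are all satisfied: gross monthly sales are $1,150, under the $1,180 limit; items are individually labelled; all sales are at a certified farmers' market. Turning to paragraphs (o)–(p): (o) is engaged — a current Annual Clearance is held. (p), which would lift (o), is inapplicable — the registered capacity is 6,300 units, not below 4,990 units. So (e) is unavailable.

No — exception (b) applies; Esme is not required to hold a vendor licence.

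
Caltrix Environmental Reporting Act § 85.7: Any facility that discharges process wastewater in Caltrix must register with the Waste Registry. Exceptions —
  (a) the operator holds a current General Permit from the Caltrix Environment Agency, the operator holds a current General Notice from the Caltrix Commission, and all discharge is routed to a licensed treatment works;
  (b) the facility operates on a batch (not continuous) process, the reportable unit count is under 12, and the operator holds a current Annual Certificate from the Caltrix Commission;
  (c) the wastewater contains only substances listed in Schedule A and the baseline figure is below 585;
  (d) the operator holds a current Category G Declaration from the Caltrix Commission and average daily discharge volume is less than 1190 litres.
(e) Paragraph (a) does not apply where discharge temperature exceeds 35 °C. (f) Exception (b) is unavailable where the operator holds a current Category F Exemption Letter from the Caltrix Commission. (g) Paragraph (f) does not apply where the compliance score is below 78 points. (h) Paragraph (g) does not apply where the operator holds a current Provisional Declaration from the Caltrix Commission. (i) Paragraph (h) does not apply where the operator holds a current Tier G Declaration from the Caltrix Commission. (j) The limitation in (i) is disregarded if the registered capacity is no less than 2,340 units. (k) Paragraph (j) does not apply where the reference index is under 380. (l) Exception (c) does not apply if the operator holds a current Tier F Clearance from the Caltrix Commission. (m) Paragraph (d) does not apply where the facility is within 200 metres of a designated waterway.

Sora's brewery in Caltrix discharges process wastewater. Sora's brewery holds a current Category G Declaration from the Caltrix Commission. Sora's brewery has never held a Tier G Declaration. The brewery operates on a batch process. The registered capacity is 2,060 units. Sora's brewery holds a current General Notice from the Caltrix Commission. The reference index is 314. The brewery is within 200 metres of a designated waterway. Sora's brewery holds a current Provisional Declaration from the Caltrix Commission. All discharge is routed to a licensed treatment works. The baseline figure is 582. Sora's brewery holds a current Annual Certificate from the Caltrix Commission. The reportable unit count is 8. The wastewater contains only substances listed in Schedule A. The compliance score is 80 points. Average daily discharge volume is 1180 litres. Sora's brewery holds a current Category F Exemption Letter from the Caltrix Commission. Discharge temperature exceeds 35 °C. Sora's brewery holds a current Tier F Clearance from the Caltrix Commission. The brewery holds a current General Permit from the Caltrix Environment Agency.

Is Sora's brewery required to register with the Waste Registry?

Exception (a)'s conditions are all satisfied: a current General Permit is held; a current General Notice is held; discharge is routed to a licensed treatment works. But applying paragraph (e): (e) applies — discharge temperature exceeds 35 °C. (a) is therefore removed.
Exception (b): the facility operates on a batch process; the reportable unit count is 8, under the 12 limit; a current Annual Certificate is held — every condition holds. But applying paragraphs (f)–(k): (f) is triggered — a current Category F Exemption Letter is held. (g), which would lift (f), is not triggered — the compliance score is 80 points, not below 78 points. So (b) is unavailable.
All of (c)'s requirements are met (the wastewater is Schedule-A-only; the baseline figure is 582, below the 585 limit). However, paragraph (l) must be considered: (l) applies — a current Tier F Clearance is held. Exception (c) does not apply.
Exception (d)'s conditions are all satisfied: a current Category G Declaration is held; average daily discharge volume is 1180 litres, less than the 1190 litres limit. But: (m) applies — the brewery is within 200 m of a designated waterway. (d) is therefore removed.
None of the exceptions is available; § 85.7 applies in full.

Yes — Sora's brewery must register with the Waste Registry.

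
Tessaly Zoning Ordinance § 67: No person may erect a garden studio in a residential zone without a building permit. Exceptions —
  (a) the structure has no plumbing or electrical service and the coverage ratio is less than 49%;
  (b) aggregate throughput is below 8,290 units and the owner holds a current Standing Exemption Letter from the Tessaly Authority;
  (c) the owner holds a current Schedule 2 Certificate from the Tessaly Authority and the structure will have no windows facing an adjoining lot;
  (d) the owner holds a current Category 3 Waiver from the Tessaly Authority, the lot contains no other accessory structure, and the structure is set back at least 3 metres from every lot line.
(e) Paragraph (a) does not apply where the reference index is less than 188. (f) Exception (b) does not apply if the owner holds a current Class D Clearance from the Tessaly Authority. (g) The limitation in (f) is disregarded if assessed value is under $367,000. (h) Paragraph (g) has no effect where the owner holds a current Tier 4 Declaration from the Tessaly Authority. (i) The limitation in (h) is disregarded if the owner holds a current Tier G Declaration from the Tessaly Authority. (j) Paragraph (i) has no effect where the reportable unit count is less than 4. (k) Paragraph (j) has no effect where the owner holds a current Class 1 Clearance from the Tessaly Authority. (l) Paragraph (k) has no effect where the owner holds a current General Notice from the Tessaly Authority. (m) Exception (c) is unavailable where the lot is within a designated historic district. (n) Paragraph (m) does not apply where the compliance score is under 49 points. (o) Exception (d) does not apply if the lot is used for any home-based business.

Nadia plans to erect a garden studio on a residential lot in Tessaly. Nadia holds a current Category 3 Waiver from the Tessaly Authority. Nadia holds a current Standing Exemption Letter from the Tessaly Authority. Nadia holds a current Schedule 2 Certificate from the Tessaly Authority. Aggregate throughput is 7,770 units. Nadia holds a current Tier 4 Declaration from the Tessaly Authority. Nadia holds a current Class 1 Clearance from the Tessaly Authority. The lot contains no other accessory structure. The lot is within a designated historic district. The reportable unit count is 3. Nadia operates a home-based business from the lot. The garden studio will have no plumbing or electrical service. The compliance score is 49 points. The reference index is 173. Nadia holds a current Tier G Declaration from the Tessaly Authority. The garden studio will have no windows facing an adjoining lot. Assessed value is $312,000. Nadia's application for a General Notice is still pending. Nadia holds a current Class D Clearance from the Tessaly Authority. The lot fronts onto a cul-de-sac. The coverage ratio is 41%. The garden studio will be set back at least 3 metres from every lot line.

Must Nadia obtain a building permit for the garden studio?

No — exception (b) applies; Nadia does not need a building permit.

Exception (a) is satisfied on its face — there is no plumbing or electrical service; the coverage ratio is 41%, less than the 49% limit. However, paragraph (e) must be considered: (e) is triggered — the reference index is 173, less than the 188 limit. Exception (a) does not apply.
Exception (b): aggregate throughput is 7,770 units, below the 8,290 units limit; a current Standing Exemption Letter is held — every condition holds. Under paragraphs (f)–(l): (f) would limit (b) — a current Class D Clearance is held — but (g) sets (f) aside: (g) operates — assessed value is $312,000, under the $367,000 limit. (h) would limit (g) — a current Tier 4 Declaration is held — but (i) sets (h) aside: (i) applies — a current Tier G Declaration is held. (j) applies (the reportable unit count is 3, less than the 4 limit), but is set aside by (k): (k) operates against (j): a current Class 1 Clearance is held. (l), which would lift (k), is not engaged — no current General Notice is held. Exception (b) stands.
All of (c)'s requirements are met (a current Schedule 2 Certificate is held; no windows face an adjoining lot). Turning to paragraphs (m)–(n): (m) applies — the lot is in a historic district. (n), which would lift (m), is not engaged — the compliance score is 49 points, not under 49 points. So (c) is unavailable.
Exception (d) is satisfied on its face — a current Category 3 Waiver is held; the lot has no other accessory structure; the setback is at least 3 m on every side. But: (o) operates against (d): a home-based business operates on the lot. So (d) is unavailable.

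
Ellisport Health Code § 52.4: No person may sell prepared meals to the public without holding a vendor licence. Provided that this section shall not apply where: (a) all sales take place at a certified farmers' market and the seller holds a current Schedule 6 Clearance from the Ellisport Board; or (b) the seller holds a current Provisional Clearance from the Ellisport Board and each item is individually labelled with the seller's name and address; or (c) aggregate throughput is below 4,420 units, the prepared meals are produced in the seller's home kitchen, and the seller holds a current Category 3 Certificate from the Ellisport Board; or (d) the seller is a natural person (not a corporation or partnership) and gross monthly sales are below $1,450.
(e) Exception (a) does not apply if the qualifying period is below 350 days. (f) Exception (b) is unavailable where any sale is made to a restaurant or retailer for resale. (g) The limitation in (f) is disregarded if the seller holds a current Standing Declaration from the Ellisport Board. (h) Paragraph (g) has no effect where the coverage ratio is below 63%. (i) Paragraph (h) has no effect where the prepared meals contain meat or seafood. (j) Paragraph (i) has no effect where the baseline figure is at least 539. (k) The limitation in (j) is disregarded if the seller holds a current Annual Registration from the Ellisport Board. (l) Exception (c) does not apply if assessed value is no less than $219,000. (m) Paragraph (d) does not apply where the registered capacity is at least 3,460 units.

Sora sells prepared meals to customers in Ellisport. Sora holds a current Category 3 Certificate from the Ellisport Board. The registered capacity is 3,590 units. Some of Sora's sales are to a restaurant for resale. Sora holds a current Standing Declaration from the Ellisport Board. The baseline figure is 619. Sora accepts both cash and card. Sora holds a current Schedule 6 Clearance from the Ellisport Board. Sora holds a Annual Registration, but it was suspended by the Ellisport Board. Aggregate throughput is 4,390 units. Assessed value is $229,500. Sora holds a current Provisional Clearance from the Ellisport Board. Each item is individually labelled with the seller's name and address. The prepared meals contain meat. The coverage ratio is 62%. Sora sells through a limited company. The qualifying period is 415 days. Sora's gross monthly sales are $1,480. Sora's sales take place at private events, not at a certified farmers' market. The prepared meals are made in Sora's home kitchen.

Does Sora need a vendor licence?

Exception (a) does not apply: sales are at private events, not a certified farmers' market.
All of (b)'s requirements are met (a current Provisional Clearance is held; items are individually labelled). But applying paragraphs (f)–(k): (f) applies — some sales are to a restaurant for resale. (g) applies (a current Standing Declaration is held), but is overridden by (h): (h) operates against (g): the coverage ratio is 62%, below the 63% limit. (i) would limit (h) — the prepared meals contain meat — but (j) sets (i) aside: (j) is engaged — the baseline figure is 619, meeting the 539 threshold. (k), which would lift (j), is inapplicable — there is no Annual Registration in force. (b) is therefore removed.
Exception (c) is satisfied on its face — aggregate throughput is 4,390 units, below the 4,420 units limit; the prepared meals are home-kitchen produced; a current Category 3 Certificate is held. But: (l) is triggered — assessed value is $229,500, meeting the $219,000 threshold. So (c) is unavailable.
Exception (d) does not apply: the seller operates through a limited company.
No exception displaces § 52.4.

Yes — Sora must hold a vendor licence.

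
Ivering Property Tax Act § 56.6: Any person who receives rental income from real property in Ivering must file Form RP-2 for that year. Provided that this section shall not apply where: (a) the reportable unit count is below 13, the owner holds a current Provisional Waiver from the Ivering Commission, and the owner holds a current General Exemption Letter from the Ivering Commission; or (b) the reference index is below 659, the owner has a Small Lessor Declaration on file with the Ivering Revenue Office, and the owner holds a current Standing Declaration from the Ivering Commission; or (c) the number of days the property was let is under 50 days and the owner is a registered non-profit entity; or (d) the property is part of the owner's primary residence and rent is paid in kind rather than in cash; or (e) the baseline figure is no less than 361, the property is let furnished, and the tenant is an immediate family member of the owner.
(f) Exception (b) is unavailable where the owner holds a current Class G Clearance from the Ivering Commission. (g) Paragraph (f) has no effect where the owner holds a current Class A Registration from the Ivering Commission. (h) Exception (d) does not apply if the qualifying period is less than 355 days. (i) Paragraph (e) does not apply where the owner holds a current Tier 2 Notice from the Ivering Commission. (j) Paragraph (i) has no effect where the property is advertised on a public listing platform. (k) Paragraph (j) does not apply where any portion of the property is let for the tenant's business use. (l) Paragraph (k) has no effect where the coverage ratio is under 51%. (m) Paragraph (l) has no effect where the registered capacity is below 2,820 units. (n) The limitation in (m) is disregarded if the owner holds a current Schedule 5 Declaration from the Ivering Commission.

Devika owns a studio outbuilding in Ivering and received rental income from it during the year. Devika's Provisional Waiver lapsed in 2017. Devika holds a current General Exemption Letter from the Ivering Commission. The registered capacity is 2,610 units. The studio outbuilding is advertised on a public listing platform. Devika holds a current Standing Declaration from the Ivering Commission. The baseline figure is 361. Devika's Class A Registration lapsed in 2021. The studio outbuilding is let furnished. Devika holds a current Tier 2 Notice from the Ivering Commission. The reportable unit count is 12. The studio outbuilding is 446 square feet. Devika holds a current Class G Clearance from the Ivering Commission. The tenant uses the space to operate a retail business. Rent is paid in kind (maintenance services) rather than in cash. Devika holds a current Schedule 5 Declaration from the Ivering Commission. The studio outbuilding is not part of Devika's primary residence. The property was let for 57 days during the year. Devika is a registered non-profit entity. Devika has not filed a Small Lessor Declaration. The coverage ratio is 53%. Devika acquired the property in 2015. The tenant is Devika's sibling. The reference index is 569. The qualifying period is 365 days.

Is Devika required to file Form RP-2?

Yes — Devika must file Form RP-2.

Exception (a) fails — the Provisional Waiver is not current.
Exception (b) fails — no Small Lessor Declaration is on file.
Exception (c) requires that the number of days the property was let is under 50 days; but the number of days the property was let is 57 days, not under 50 days, so (c) is unavailable.
Exception (d) does not apply: the studio outbuilding is not part of the primary residence.
Exception (e)'s conditions are all satisfied: the baseline figure is 361, meeting the 361 threshold; the property is let furnished; the tenant is an immediate family member. However, paragraphs (i)–(n) must be considered: (i) is engaged — a current Tier 2 Notice is held. (j) applies (the property is publicly advertised), but yields to (k): (k) operates against (j): the space is let for business use. (l) is not triggered (the coverage ratio is 53%, not under 51%), so (k) stands. So (e) is unavailable.
No exception displaces § 56.6.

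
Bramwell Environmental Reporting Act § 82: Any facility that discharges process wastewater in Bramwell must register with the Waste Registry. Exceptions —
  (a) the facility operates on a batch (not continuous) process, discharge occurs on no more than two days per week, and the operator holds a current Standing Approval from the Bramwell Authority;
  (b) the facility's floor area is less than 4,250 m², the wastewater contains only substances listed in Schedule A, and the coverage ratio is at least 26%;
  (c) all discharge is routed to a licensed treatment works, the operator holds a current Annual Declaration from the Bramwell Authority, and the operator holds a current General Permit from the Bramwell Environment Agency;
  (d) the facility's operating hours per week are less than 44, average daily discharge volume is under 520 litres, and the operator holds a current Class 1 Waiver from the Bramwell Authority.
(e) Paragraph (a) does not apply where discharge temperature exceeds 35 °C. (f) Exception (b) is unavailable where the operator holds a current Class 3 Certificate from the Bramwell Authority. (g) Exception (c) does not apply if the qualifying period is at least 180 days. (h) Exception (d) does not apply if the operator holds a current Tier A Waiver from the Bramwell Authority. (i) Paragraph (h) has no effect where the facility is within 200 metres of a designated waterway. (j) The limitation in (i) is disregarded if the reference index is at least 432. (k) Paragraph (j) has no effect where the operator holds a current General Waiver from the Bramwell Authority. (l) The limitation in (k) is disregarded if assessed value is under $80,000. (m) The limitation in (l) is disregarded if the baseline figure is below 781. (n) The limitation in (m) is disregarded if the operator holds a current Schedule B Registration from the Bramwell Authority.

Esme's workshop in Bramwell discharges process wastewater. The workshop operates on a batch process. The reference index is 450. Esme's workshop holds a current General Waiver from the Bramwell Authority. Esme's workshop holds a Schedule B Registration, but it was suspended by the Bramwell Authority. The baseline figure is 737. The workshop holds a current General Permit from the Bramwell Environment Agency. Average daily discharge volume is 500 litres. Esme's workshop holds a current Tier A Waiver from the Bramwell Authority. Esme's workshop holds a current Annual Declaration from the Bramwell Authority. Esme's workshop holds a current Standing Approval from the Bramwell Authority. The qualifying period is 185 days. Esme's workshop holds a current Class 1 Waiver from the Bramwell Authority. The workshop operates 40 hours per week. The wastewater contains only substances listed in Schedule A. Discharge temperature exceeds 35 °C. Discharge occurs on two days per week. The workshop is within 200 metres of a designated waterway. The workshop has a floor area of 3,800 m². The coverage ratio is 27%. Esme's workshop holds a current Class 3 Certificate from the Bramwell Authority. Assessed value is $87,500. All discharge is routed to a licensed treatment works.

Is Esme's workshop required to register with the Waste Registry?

No — exception (d) applies; Esme's workshop is not required to register with the Waste Registry.

All of (a)'s requirements are met (the facility operates on a batch process; discharge occurs on no more than two days per week; a current Standing Approval is held). Turning to paragraph (e): (e) operates against (a): discharge temperature exceeds 35 °C. So (a) is unavailable.
Exception (b) is satisfied on its face — the facility's floor area is 3,800 m², less than the 4,250 m² limit; the wastewater is Schedule-A-only; the coverage ratio is 27%, meeting the 26% threshold. Turning to paragraph (f): (f) operates against (b): a current Class 3 Certificate is held. (b) is therefore removed.
All of (c)'s requirements are met (discharge is routed to a licensed treatment works; a current Annual Declaration is held; a current General Permit is held). Turning to paragraph (g): (g) operates against (c): the qualifying period is 185 days, meeting the 180 days threshold. (c) is therefore removed.
Exception (d): the facility's operating hours per week are 40, less than the 44 limit; average daily discharge volume is 500 litres, under the 520 litres limit; a current Class 1 Waiver is held — every condition holds. Considering the limiting provisions: (h) is engaged (a current Tier A Waiver is held), but is overridden by (i): (i) operates against (h): the workshop is within 200 m of a designated waterway. (j) would limit (i) — the reference index is 450, meeting the 432 threshold — but (k) sets (j) aside: (k) is engaged — a current General Waiver is held. (l) is not engaged (assessed value is $87,500, not under $80,000), so (k) stands. (d) remains available.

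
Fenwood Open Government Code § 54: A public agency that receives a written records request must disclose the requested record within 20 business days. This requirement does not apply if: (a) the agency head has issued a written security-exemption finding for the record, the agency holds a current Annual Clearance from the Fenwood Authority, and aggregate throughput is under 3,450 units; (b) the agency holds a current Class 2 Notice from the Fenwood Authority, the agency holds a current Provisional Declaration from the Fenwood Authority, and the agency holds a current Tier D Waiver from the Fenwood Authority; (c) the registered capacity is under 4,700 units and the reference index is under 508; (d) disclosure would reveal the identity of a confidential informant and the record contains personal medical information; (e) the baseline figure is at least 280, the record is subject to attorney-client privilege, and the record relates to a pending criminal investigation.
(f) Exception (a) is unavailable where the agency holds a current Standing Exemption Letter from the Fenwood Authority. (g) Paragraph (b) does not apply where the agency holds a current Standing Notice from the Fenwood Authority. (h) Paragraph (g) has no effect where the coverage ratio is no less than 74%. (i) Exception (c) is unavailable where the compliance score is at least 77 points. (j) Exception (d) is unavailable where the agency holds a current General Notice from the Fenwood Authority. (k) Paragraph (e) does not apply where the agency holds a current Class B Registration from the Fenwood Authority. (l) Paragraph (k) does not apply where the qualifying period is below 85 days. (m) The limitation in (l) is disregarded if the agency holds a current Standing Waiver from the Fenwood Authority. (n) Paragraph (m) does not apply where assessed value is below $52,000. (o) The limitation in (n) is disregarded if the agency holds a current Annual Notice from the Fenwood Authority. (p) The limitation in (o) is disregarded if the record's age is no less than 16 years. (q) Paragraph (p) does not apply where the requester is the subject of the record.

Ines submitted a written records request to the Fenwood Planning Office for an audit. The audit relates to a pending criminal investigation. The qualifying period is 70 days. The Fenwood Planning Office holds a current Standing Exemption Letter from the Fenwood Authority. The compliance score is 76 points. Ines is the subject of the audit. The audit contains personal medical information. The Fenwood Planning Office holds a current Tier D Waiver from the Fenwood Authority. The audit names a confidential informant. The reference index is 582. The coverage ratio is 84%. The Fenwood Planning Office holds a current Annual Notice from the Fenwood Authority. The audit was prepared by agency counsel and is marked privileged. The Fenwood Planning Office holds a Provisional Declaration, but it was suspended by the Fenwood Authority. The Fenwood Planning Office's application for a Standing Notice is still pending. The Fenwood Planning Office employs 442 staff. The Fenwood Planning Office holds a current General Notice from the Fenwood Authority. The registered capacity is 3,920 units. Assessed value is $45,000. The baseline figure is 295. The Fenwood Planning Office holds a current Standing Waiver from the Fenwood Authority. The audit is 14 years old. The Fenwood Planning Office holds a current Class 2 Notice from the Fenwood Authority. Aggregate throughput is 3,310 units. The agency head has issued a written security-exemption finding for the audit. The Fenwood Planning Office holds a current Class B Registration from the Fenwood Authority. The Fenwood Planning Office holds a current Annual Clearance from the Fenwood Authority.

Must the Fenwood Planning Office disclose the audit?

Exception (a) is satisfied on its face — a written security-exemption finding has been issued; a current Annual Clearance is held; aggregate throughput is 3,310 units, under the 3,450 units limit. However, paragraph (f) must be considered: (f) operates — a current Standing Exemption Letter is held. So (a) is unavailable.
Exception (b) requires that the agency holds a current Provisional Declaration from the Fenwood Authority; but the Provisional Declaration is not current, so (b) is unavailable.
Exception (c) fails — the reference index is 582, not under 508.
All of (d)'s requirements are met (the audit names a confidential informant; the audit contains personal medical information). Turning to paragraph (j): (j) applies — a current General Notice is held. Exception (d) does not apply.
Exception (e) is satisfied on its face — the baseline figure is 295, meeting the 280 threshold; the audit is privileged; the audit relates to a pending investigation. Turning to paragraphs (k)–(q): (k) operates against (e): a current Class B Registration is held. (l) would limit (k) — the qualifying period is 70 days, below the 85 days limit — but (m) sets (l) aside: (m) operates against (l): a current Standing Waiver is held. (n) is engaged (assessed value is $45,000, below the $52,000 limit), but is set aside by (o): (o) operates against (n): a current Annual Notice is held. (p) is not triggered (the record's age is 14 years, short of 16 years), so (o) stands. Exception (e) does not apply.
No exception applies. The general rule governs.

Yes — the Fenwood Planning Office must disclose the audit.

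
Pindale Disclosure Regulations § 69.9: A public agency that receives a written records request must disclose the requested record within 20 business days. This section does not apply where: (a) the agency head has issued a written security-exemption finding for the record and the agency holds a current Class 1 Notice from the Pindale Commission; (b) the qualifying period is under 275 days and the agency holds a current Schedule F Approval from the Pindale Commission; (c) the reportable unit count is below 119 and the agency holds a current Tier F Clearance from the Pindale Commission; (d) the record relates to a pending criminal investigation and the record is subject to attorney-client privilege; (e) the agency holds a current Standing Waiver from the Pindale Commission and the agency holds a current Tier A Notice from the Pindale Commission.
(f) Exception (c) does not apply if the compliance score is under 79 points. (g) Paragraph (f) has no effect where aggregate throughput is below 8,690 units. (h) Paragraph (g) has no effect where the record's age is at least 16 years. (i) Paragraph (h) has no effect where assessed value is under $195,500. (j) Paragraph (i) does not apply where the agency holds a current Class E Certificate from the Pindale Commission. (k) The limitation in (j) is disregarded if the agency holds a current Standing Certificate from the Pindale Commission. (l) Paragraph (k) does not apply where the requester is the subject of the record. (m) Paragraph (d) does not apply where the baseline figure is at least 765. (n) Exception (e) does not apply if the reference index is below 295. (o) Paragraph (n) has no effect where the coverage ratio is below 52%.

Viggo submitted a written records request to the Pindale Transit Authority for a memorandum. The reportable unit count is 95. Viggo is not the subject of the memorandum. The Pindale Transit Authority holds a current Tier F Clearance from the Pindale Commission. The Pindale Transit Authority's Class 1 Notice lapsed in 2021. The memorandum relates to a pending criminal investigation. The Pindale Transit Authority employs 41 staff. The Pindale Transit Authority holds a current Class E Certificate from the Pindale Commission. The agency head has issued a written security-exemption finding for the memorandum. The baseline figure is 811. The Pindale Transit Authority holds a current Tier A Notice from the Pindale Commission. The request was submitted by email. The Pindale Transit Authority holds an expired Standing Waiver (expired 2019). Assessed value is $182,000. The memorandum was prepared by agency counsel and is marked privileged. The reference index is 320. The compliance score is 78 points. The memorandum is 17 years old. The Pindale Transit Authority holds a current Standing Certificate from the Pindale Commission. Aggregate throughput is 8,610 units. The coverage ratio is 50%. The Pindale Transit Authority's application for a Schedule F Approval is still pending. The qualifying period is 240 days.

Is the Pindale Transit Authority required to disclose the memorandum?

Exception (a) fails — there is no Class 1 Notice in force.
Exception (b) requires that the agency holds a current Schedule F Approval from the Pindale Commission; but there is no Schedule F Approval in force, so (b) is unavailable.
Exception (c): the reportable unit count is 95, below the 119 limit; a current Tier F Clearance is held — every condition holds. Applying paragraphs (f)–(l): (f) is triggered (the compliance score is 78 points, under the 79 points limit), but is itself disapplied by (g): (g) is triggered — aggregate throughput is 8,610 units, below the 8,690 units limit. (h) is engaged (the record's age is 17 years, meeting the 16 years threshold), but is itself disapplied by (i): (i) is triggered — assessed value is $182,000, under the $195,500 limit. (j) applies (a current Class E Certificate is held), but is itself disapplied by (k): (k) is triggered — a current Standing Certificate is held. (l), which would lift (k), is not engaged — Viggo is not the subject of the memorandum. Exception (c) stands.
Exception (d)'s conditions are all satisfied: the memorandum relates to a pending investigation; the memorandum is privileged. But: (m) operates against (d): the baseline figure is 811, meeting the 765 threshold. (d) is therefore removed.
Exception (e) does not apply: there is no Standing Waiver in force.

No — exception (c) applies; the Pindale Transit Authority is not required to disclose the memorandum.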